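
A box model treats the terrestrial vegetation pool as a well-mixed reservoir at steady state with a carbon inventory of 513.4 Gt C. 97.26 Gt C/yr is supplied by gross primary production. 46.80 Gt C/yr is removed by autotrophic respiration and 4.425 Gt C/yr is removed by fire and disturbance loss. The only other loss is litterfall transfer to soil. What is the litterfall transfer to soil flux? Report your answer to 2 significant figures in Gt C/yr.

46 Gt C/yr

At steady state ΣF_in = ΣF_out.
ΣF_in = 97.260 Gt C/yr.
Litterfall transfer to soil flux = ΣF_in − (46.80 + 4.425) = 97.260 − 51.22 = 46.04 Gt C/yr.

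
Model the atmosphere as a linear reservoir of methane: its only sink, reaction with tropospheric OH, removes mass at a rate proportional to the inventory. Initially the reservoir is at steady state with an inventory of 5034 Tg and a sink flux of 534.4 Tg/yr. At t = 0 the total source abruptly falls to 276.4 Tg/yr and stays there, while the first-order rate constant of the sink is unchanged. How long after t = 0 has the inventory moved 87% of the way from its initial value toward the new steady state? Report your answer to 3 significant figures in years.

τ = M₀/F₀ = 5034/534.4 = 9.420 yr.
The remaining gap fraction is e^(−t/τ); 87% covered ⇒ e^(−t/τ) = 0.130.
t = −τ ln(0.130) = 9.420 × 2.040 = 19.22 yr.

19.2 yr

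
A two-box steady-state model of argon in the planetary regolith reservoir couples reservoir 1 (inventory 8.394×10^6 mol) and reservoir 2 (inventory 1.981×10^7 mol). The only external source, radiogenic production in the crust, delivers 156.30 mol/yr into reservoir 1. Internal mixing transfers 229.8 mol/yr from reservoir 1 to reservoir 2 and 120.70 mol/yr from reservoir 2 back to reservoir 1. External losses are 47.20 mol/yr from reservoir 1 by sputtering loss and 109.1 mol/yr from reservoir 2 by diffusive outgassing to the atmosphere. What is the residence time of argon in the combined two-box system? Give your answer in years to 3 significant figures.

180000 yr

For the system as a whole, the A↔B exchange is internal and contributes nothing to the throughput; only the external sinks remove mass.
M_total = 8.394×10^6 + 1.981×10^7 = 2.8204×10^7 mol.
ΣF_external_out = 47.20 + 109.1 = 156.30 mol/yr.
τ = M_total / ΣF_ext = 2.8204×10^7 / 156.30 = 180400 yr.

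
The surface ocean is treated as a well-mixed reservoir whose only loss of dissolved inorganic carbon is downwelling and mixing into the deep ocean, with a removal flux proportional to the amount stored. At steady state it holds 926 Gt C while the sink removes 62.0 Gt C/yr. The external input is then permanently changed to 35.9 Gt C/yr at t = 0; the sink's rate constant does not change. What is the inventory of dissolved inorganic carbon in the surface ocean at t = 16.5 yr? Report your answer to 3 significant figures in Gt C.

Residence time τ = M₀/F₀ = 14.94 yr. The eventual steady state is M_∞ = M₀·(F₁/F₀) = 926 × 35.9/62.0 = 536.18 Gt C.
The anomaly ΔM(t) = M(t) − M_∞ decays as ΔM₀·e^(−t/τ) with ΔM₀ = 926 − 536.18 = 389.8 Gt C.
At t = 16.5 yr, e^(−t/τ) = e^(−1.105) = 0.3313, so ΔM = 129.1 Gt C and M = 536.18 + 129.1 = 665.33 Gt C.

665 Gt C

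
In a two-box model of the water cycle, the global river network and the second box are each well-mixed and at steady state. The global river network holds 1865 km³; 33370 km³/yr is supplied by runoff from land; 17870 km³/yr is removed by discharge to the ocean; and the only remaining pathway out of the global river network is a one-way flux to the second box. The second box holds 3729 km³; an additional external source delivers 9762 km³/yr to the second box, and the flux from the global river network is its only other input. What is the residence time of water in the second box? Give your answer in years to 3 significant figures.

Balance the global river network: ΣF_in = 33370 km³/yr.
Flux to the second box = ΣF_in − (17870) = 15500 km³/yr.
Total input to the second box = 15500 + 9762 = 25262 km³/yr; at steady state this equals its total output.
τ = M / F = 3729 / 25262 = 0.1476 yr.

0.148 yr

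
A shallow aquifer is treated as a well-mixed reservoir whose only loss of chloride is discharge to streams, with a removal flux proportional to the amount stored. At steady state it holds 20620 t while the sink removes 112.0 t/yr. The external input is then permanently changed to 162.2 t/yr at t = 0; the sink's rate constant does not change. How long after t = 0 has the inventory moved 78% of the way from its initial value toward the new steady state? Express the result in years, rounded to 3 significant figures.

279 yr

τ = M₀/F₀ = 20620/112.0 = 184.1 yr.
The remaining gap fraction is e^(−t/τ); 78% covered ⇒ e^(−t/τ) = 0.220.
t = −τ ln(0.220) = 184.1 × 1.514 = 278.8 yr.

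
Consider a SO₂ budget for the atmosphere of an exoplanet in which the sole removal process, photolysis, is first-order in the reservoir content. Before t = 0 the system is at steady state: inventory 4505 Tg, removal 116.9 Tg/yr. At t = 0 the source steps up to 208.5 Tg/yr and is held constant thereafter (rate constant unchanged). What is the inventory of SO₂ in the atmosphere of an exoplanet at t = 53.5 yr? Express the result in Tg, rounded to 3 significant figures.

Residence time τ = M₀/F₀ = 38.54 yr. The eventual steady state is M_∞ = M₀·(F₁/F₀) = 4505 × 208.5/116.9 = 8035.0 Tg.
The anomaly ΔM(t) = M(t) − M_∞ decays as ΔM₀·e^(−t/τ) with ΔM₀ = 4505 − 8035.0 = −3530 Tg.
At t = 53.5 yr, e^(−t/τ) = e^(−1.388) = 0.2495, so ΔM = −880.8 Tg and M = 8035.0 − 880.8 = 7154.2 Tg.

7150 Tg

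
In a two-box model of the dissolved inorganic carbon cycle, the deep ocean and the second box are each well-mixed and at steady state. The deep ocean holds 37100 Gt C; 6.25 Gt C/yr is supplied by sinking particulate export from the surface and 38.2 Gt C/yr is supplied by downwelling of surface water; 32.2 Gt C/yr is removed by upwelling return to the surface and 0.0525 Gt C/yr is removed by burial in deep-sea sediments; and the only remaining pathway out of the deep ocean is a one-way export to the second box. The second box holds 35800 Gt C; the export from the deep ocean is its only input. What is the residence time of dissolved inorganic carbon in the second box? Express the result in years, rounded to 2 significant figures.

2900 yr

Balance the deep ocean: ΣF_in = 6.25 + 38.2 = 44.450 Gt C/yr.
Export to the second box = ΣF_in − (32.2 + 0.0525) = 12.197 Gt C/yr.
At steady state the output of the second box equals its input, 12.197 Gt C/yr.
τ = M / F = 35800 / 12.197 = 2935 yr.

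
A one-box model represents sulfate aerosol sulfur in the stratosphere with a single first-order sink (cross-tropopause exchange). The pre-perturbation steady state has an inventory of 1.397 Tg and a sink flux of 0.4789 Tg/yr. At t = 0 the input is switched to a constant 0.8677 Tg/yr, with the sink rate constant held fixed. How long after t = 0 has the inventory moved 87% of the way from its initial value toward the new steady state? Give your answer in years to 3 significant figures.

τ = M₀/F₀ = 1.397/0.4789 = 2.917 yr.
The remaining gap fraction is e^(−t/τ); 87% covered ⇒ e^(−t/τ) = 0.130.
t = −τ ln(0.130) = 2.917 × 2.040 = 5.952 yr.

5.95 yr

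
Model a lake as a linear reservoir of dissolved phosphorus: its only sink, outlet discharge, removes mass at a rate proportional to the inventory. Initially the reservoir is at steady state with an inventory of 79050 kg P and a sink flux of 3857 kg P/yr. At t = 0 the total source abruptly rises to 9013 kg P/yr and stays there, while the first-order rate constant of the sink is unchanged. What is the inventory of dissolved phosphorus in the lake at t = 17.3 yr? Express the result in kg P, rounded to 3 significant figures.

τ = M₀/F₀ = 79050/3857 = 20.50 yr; rate constant k = 1/τ.
New steady state M_∞ = F₁/k = F₁·τ = 9013 × 20.50 = 184720 kg P.
M(t) = M_∞ + (M₀ − M_∞)·e^(−t/τ); t/τ = 17.3/20.50 = 0.8441, so e^(−t/τ) = 0.4299.
M(t) = 184720 − 105700 × 0.4299 = 139290 kg P.

139000 kg P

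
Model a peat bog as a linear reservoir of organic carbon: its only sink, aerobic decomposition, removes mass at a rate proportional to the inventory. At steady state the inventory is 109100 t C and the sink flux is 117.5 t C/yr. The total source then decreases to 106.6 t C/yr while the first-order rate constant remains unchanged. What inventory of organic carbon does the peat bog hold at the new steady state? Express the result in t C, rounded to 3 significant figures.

99000 t C

Rate constant k = F/M = 117.5 / 109100 = 0.001077 yr⁻¹.
At the new steady state, source = k·M_new ⇒ M_new = 106.6 / 0.001077 = 98980 t C.
(Equivalently M_new = M × F_new/F_old = 109100 × 106.6/117.5.)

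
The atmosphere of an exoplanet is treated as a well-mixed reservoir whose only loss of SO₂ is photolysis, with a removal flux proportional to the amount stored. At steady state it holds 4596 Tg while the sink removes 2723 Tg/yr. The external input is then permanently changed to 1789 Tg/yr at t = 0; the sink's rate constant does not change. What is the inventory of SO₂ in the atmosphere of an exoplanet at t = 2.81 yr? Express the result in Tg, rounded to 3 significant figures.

The sink rate constant is k = F₀/M₀ = 2723/4596 = 0.5925 yr⁻¹.
Solving dM/dt = F₁ − kM with M(0) = M₀ gives M(t) = F₁/k + (M₀ − F₁/k)·e^(−kt).
F₁/k = 1789/0.5925 = 3019.6 Tg; kt = 0.5925 × 2.81 = 1.665, e^(−kt) = 0.1892.
M(2.81) = 3019.6 + (4596 − 3019.6) × 0.1892 = 3019.6 + 298.3 = 3317.8 Tg.

3320 Tg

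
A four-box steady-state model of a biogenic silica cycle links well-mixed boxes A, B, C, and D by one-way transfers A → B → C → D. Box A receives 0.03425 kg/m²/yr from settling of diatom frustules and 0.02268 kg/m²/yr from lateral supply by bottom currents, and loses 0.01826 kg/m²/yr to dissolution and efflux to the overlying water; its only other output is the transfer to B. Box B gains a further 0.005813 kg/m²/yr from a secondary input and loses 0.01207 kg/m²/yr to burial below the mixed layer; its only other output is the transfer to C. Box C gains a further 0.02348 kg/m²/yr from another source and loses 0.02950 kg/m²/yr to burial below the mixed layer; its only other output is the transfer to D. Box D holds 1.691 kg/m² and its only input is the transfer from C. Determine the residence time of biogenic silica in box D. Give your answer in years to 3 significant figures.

64.1 yr

Box A: F(A→B) = (0.03425 + 0.02268) − 0.01826 = 0.038670 kg/m²/yr.
Box B: F(B→C) = (0.038670 + 0.005813) − 0.01207 = 0.032413 kg/m²/yr.
Box C: F(C→D) = (0.032413 + 0.02348) − 0.02950 = 0.026393 kg/m²/yr.
Box D throughput = its input = 0.026393 kg/m²/yr; τ = 1.691 / 0.026393 = 64.07 yr.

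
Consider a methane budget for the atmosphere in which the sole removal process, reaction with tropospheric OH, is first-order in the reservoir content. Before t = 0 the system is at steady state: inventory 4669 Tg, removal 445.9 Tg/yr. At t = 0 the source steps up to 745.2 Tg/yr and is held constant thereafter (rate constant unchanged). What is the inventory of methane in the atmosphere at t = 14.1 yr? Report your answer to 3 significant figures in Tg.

τ = M₀/F₀ = 4669/445.9 = 10.47 yr; rate constant k = 1/τ.
New steady state M_∞ = F₁/k = F₁·τ = 745.2 × 10.47 = 7803.0 Tg.
M(t) = M_∞ + (M₀ − M_∞)·e^(−t/τ); t/τ = 14.1/10.47 = 1.347, so e^(−t/τ) = 0.2601.
M(t) = 7803.0 − 3134 × 0.2601 = 6987.7 Tg.

6990 Tg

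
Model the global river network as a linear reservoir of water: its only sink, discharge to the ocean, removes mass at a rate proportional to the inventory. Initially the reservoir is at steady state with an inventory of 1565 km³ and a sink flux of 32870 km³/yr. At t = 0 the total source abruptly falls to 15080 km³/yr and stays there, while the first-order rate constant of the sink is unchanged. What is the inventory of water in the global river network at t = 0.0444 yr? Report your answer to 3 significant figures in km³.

Residence time τ = M₀/F₀ = 0.04761 yr. The eventual steady state is M_∞ = M₀·(F₁/F₀) = 1565 × 15080/32870 = 717.99 km³.
The anomaly ΔM(t) = M(t) − M_∞ decays as ΔM₀·e^(−t/τ) with ΔM₀ = 1565 − 717.99 = 847.0 km³.
At t = 0.0444 yr, e^(−t/τ) = e^(−0.9325) = 0.3936, so ΔM = 333.3 km³ and M = 717.99 + 333.3 = 1051.3 km³.

1050 km³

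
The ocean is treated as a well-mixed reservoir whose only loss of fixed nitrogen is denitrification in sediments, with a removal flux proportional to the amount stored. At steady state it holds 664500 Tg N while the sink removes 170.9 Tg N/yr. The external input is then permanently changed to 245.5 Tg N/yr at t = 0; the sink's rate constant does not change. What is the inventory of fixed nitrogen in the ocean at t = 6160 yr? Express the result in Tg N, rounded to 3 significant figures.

895000 Tg N

The sink rate constant is k = F₀/M₀ = 170.9/664500 = 0.0002572 yr⁻¹.
Solving dM/dt = F₁ − kM with M(0) = M₀ gives M(t) = F₁/k + (M₀ − F₁/k)·e^(−kt).
F₁/k = 245.5/0.0002572 = 954560 Tg N; kt = 0.0002572 × 6160 = 1.584, e^(−kt) = 0.2051.
M(6160) = 954560 + (664500 − 954560) × 0.2051 = 954560 − 59490 = 895070 Tg N.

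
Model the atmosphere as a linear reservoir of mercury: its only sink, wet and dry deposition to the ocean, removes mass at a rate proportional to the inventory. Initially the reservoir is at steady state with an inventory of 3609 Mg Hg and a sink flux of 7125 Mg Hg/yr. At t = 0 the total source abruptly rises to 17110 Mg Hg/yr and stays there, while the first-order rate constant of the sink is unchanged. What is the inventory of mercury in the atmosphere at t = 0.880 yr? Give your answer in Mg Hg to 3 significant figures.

The sink rate constant is k = F₀/M₀ = 7125/3609 = 1.974 yr⁻¹.
Solving dM/dt = F₁ − kM with M(0) = M₀ gives M(t) = F₁/k + (M₀ − F₁/k)·e^(−kt).
F₁/k = 17110/1.974 = 8666.7 Mg Hg; kt = 1.974 × 0.880 = 1.737, e^(−kt) = 0.1760.
M(0.880) = 8666.7 + (3609 − 8666.7) × 0.1760 = 8666.7 − 890.1 = 7776.6 Mg Hg.

7780 Mg Hg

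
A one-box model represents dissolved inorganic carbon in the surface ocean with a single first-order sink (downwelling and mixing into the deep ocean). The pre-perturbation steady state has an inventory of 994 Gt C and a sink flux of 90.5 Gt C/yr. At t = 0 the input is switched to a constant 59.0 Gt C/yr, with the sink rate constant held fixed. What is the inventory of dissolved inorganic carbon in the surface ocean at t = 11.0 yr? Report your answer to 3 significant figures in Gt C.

775 Gt C

Residence time τ = M₀/F₀ = 10.98 yr. The eventual steady state is M_∞ = M₀·(F₁/F₀) = 994 × 59.0/90.5 = 648.02 Gt C.
The anomaly ΔM(t) = M(t) − M_∞ decays as ΔM₀·e^(−t/τ) with ΔM₀ = 994 − 648.02 = 346.0 Gt C.
At t = 11.0 yr, e^(−t/τ) = e^(−1.002) = 0.3673, so ΔM = 127.1 Gt C and M = 648.02 + 127.1 = 775.11 Gt C.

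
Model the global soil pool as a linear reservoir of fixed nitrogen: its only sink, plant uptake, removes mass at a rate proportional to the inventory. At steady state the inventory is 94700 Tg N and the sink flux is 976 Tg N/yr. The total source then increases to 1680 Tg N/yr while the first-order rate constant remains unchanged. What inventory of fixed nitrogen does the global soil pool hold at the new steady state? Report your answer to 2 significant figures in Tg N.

160000 Tg N

Rate constant k = F/M = 976 / 94700 = 0.01031 yr⁻¹.
At the new steady state, source = k·M_new ⇒ M_new = 1680 / 0.01031 = 163000 Tg N.
(Equivalently M_new = M × F_new/F_old = 94700 × 1680/976.)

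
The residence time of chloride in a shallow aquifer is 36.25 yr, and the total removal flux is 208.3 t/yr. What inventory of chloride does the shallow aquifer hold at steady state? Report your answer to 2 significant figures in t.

7600 t

τ = M/F ⇒ M = τ × F = 36.25 × 208.3 = 7551 t.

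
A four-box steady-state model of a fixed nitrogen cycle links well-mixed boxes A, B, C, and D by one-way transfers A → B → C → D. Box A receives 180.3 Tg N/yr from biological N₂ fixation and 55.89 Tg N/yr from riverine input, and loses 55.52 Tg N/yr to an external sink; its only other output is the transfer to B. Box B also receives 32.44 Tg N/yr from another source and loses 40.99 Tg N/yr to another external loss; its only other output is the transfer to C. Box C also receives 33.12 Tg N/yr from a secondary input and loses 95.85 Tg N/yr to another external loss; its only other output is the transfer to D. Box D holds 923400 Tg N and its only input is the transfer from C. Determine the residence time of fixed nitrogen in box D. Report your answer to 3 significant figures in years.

8440 yr

Box A: F(A→B) = (180.3 + 55.89) − 55.52 = 180.67 Tg N/yr.
Box B: F(B→C) = (180.67 + 32.44) − 40.99 = 172.12 Tg N/yr.
Box C: F(C→D) = (172.12 + 33.12) − 95.85 = 109.39 Tg N/yr.
Box D throughput = its input = 109.39 Tg N/yr; τ = 923400 / 109.39 = 8441 yr.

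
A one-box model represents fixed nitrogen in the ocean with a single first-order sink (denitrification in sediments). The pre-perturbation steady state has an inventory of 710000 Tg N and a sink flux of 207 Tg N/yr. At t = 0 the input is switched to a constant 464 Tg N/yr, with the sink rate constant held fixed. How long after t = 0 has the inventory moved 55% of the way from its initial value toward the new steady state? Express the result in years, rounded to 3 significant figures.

τ = M₀/F₀ = 710000/207 = 3430 yr.
The remaining gap fraction is e^(−t/τ); 55% covered ⇒ e^(−t/τ) = 0.450.
t = −τ ln(0.450) = 3430 × 0.7985 = 2739 yr.

2740 yr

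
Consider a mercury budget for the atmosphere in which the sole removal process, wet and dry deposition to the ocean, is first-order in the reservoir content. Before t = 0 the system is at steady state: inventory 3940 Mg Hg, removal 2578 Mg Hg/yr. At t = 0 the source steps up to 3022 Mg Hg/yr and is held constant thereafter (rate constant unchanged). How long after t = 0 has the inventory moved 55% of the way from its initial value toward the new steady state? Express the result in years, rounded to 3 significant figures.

1.22 yr

τ = M₀/F₀ = 3940/2578 = 1.528 yr.
The remaining gap fraction is e^(−t/τ); 55% covered ⇒ e^(−t/τ) = 0.450.
t = −τ ln(0.450) = 1.528 × 0.7985 = 1.220 yr.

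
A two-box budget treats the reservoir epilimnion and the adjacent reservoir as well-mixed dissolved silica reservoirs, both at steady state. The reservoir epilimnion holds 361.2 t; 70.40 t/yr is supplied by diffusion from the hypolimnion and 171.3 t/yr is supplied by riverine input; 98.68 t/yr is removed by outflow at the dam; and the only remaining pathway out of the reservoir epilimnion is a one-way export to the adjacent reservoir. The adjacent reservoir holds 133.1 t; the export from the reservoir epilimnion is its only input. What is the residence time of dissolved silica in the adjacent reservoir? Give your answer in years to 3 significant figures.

0.931 yr

Balance the reservoir epilimnion: ΣF_in = 70.40 + 171.3 = 241.70 t/yr.
Export to the adjacent reservoir = ΣF_in − (98.68) = 143.02 t/yr.
At steady state the output of the adjacent reservoir equals its input, 143.02 t/yr.
τ = M / F = 133.1 / 143.02 = 0.9306 yr.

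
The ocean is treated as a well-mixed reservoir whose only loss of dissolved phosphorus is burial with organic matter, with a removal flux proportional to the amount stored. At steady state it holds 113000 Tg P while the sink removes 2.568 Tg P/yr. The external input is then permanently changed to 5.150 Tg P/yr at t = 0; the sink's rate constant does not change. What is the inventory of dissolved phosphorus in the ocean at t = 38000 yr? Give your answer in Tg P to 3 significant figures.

The sink rate constant is k = F₀/M₀ = 2.568/113000 = 2.273×10^-5 yr⁻¹.
Solving dM/dt = F₁ − kM with M(0) = M₀ gives M(t) = F₁/k + (M₀ − F₁/k)·e^(−kt).
F₁/k = 5.150/2.273×10^-5 = 226620 Tg P; kt = 2.273×10^-5 × 38000 = 0.8636, e^(−kt) = 0.4217.
M(38000) = 226620 + (113000 − 226620) × 0.4217 = 226620 − 47910 = 178710 Tg P.

179000 Tg P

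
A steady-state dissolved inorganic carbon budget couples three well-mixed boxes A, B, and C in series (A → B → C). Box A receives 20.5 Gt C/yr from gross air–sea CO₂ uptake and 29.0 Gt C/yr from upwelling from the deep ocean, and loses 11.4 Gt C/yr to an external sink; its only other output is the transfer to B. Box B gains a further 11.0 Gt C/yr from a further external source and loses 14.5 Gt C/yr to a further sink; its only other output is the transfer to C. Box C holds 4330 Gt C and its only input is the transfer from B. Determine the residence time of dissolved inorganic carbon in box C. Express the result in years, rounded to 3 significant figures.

125 yr

Box A: F(A→B) = (20.5 + 29.0) − 11.4 = 38.100 Gt C/yr.
Box B: F(B→C) = (38.100 + 11.0) − 14.5 = 34.600 Gt C/yr.
Box C throughput = its input = 34.600 Gt C/yr; τ = 4330 / 34.600 = 125.1 yr.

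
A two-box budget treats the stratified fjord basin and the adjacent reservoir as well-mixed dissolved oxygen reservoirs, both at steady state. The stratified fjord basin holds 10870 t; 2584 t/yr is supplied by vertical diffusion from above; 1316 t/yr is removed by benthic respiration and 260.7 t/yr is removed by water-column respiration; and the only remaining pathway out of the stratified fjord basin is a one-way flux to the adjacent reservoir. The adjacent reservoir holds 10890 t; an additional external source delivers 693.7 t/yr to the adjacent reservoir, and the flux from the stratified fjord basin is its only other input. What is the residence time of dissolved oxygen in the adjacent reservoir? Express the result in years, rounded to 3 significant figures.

Balance the stratified fjord basin: ΣF_in = 2584.0 t/yr.
Flux to the adjacent reservoir = ΣF_in − (1316 + 260.7) = 1007.3 t/yr.
Total input to the adjacent reservoir = 1007.3 + 693.7 = 1701.0 t/yr; at steady state this equals its total output.
τ = M / F = 10890 / 1701.0 = 6.402 yr.

6.40 yr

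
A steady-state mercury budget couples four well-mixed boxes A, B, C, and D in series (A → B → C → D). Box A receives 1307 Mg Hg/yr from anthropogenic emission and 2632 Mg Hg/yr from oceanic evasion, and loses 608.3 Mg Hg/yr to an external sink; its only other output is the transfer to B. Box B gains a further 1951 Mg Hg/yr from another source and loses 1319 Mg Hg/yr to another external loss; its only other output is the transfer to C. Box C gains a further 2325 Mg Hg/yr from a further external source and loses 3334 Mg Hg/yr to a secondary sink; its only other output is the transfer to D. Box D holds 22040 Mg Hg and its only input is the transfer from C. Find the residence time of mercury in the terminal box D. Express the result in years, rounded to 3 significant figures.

Box A: F(A→B) = (1307 + 2632) − 608.3 = 3330.7 Mg Hg/yr.
Box B: F(B→C) = (3330.7 + 1951) − 1319 = 3962.7 Mg Hg/yr.
Box C: F(C→D) = (3962.7 + 2325) − 3334 = 2953.7 Mg Hg/yr.
Box D throughput = its input = 2953.7 Mg Hg/yr; τ = 22040 / 2953.7 = 7.462 yr.

7.46 yr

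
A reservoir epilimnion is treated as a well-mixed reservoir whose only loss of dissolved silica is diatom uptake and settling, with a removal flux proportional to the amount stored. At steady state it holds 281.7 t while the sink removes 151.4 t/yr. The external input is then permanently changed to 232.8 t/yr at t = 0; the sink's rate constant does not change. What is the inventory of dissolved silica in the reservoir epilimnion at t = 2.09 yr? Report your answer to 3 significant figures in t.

384 t

τ = M₀/F₀ = 281.7/151.4 = 1.861 yr; rate constant k = 1/τ.
New steady state M_∞ = F₁/k = F₁·τ = 232.8 × 1.861 = 433.16 t.
M(t) = M_∞ + (M₀ − M_∞)·e^(−t/τ); t/τ = 2.09/1.861 = 1.123, so e^(−t/τ) = 0.3252.
M(t) = 433.16 − 151.5 × 0.3252 = 383.90 t.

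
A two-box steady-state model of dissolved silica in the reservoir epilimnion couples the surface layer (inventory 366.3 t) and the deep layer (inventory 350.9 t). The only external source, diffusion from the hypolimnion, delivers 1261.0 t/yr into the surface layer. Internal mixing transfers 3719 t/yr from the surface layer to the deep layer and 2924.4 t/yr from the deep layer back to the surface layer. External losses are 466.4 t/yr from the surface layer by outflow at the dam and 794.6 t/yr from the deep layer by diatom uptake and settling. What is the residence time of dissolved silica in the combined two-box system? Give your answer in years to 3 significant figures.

Residence time in the combined system uses the total inventory and the total *external* removal — internal exchanges between the two boxes cancel.
M_total = 366.3 + 350.9 = 717.20 t.
ΣF_external_out = 466.4 + 794.6 = 1261.0 t/yr.
τ = M_total / ΣF_ext = 717.20 / 1261.0 = 0.5688 yr.

0.569 yr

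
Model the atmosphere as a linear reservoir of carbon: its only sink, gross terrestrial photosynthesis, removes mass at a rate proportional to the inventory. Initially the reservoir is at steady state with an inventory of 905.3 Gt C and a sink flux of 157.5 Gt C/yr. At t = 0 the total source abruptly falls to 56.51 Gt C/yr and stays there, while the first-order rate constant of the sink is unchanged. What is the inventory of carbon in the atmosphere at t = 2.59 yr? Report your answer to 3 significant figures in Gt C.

695 Gt C

Residence time τ = M₀/F₀ = 5.748 yr. The eventual steady state is M_∞ = M₀·(F₁/F₀) = 905.3 × 56.51/157.5 = 324.82 Gt C.
The anomaly ΔM(t) = M(t) − M_∞ decays as ΔM₀·e^(−t/τ) with ΔM₀ = 905.3 − 324.82 = 580.5 Gt C.
At t = 2.59 yr, e^(−t/τ) = e^(−0.4506) = 0.6372, so ΔM = 369.9 Gt C and M = 324.82 + 369.9 = 694.73 Gt C.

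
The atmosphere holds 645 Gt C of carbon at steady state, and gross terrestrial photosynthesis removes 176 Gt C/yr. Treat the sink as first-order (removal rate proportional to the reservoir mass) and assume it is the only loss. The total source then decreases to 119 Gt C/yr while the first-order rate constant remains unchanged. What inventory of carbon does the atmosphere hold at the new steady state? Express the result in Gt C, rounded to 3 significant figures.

Rate constant k = F/M = 176 / 645 = 0.2729 yr⁻¹.
At the new steady state, source = k·M_new ⇒ M_new = 119 / 0.2729 = 436.1 Gt C.
(Equivalently M_new = M × F_new/F_old = 645 × 119/176.)

436 Gt C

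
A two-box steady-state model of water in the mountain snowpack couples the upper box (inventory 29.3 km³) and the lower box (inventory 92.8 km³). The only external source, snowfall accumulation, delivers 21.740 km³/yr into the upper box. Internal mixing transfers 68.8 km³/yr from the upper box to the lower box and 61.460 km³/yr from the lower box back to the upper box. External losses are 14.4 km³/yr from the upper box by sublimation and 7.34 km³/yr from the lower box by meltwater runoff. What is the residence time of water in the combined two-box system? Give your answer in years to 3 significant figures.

5.62 yr

Residence time in the combined system uses the total inventory and the total *external* removal — internal exchanges between the two boxes cancel.
M_total = 29.3 + 92.8 = 122.10 km³.
ΣF_external_out = 14.4 + 7.34 = 21.740 km³/yr.
τ = M_total / ΣF_ext = 122.10 / 21.740 = 5.616 yr.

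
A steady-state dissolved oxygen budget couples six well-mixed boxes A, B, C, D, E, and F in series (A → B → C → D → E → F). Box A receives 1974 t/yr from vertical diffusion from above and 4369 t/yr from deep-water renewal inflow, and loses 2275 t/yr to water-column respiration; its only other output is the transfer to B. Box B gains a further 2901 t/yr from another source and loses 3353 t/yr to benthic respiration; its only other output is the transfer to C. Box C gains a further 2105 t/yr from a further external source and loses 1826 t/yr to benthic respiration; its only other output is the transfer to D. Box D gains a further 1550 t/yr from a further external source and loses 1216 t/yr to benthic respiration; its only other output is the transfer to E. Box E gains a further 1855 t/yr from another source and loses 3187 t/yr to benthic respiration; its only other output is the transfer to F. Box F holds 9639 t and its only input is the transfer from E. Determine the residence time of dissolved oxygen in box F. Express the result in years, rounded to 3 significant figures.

3.33 yr

Box A: F(A→B) = (1974 + 4369) − 2275 = 4068.0 t/yr.
Box B: F(B→C) = (4068.0 + 2901) − 3353 = 3616.0 t/yr.
Box C: F(C→D) = (3616.0 + 2105) − 1826 = 3895.0 t/yr.
Box D: F(D→E) = (3895.0 + 1550) − 1216 = 4229.0 t/yr.
Box E: F(E→F) = (4229.0 + 1855) − 3187 = 2897.0 t/yr.
Box F throughput = its input = 2897.0 t/yr; τ = 9639 / 2897.0 = 3.327 yr.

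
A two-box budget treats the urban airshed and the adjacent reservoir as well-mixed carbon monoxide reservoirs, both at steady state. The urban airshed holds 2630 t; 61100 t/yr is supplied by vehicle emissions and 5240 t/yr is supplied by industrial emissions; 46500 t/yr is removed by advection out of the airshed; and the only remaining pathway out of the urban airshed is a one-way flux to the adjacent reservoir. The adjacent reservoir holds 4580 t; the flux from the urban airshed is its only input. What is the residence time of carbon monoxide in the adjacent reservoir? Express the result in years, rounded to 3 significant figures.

Balance the urban airshed: ΣF_in = 61100 + 5240 = 66340 t/yr.
Flux to the adjacent reservoir = ΣF_in − (46500) = 19840 t/yr.
At steady state the output of the adjacent reservoir equals its input, 19840 t/yr.
τ = M / F = 4580 / 19840 = 0.2308 yr.

0.231 yr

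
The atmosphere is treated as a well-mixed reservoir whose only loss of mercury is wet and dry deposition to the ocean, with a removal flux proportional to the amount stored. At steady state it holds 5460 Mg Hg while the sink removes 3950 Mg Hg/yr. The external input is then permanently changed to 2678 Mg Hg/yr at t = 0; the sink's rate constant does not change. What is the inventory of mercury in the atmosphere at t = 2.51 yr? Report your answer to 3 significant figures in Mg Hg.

τ = M₀/F₀ = 5460/3950 = 1.382 yr; rate constant k = 1/τ.
New steady state M_∞ = F₁/k = F₁·τ = 2678 × 1.382 = 3701.7 Mg Hg.
M(t) = M_∞ + (M₀ − M_∞)·e^(−t/τ); t/τ = 2.51/1.382 = 1.816, so e^(−t/τ) = 0.1627.
M(t) = 3701.7 + 1758 × 0.1627 = 3987.8 Mg Hg.

3990 Mg Hg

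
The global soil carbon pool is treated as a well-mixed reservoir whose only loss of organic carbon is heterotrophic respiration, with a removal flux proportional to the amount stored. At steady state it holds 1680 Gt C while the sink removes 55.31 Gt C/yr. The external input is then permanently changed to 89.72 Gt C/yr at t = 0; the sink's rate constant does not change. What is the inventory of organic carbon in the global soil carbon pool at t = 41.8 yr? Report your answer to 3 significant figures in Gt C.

2460 Gt C

The sink rate constant is k = F₀/M₀ = 55.31/1680 = 0.03292 yr⁻¹.
Solving dM/dt = F₁ − kM with M(0) = M₀ gives M(t) = F₁/k + (M₀ − F₁/k)·e^(−kt).
F₁/k = 89.72/0.03292 = 2725.2 Gt C; kt = 0.03292 × 41.8 = 1.376, e^(−kt) = 0.2525.
M(41.8) = 2725.2 + (1680 − 2725.2) × 0.2525 = 2725.2 − 264.0 = 2461.2 Gt C.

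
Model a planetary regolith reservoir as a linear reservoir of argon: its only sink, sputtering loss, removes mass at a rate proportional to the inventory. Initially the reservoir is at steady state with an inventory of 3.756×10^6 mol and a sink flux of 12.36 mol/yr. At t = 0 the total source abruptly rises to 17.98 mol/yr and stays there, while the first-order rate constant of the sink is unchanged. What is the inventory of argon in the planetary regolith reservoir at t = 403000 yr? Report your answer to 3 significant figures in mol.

5.01×10^6 mol

The sink rate constant is k = F₀/M₀ = 12.36/3.756×10^6 = 3.291×10^-6 yr⁻¹.
Solving dM/dt = F₁ − kM with M(0) = M₀ gives M(t) = F₁/k + (M₀ − F₁/k)·e^(−kt).
F₁/k = 17.98/3.291×10^-6 = 5.4638×10^6 mol; kt = 3.291×10^-6 × 403000 = 1.326, e^(−kt) = 0.2655.
M(403000) = 5.4638×10^6 + (3.756×10^6 − 5.4638×10^6) × 0.2655 = 5.4638×10^6 − 453400 = 5.0104×10^6 mol.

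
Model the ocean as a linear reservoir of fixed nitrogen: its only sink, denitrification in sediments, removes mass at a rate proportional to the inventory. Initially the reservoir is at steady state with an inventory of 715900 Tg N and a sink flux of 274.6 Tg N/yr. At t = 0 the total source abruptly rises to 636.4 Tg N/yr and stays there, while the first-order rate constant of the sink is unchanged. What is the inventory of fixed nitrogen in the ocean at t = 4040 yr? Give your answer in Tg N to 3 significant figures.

Residence time τ = M₀/F₀ = 2607 yr. The eventual steady state is M_∞ = M₀·(F₁/F₀) = 715900 × 636.4/274.6 = 1.6591×10^6 Tg N.
The anomaly ΔM(t) = M(t) − M_∞ decays as ΔM₀·e^(−t/τ) with ΔM₀ = 715900 − 1.6591×10^6 = −943200 Tg N.
At t = 4040 yr, e^(−t/τ) = e^(−1.550) = 0.2123, so ΔM = −200300 Tg N and M = 1.6591×10^6 − 200300 = 1.4589×10^6 Tg N.

1.46×10^6 Tg N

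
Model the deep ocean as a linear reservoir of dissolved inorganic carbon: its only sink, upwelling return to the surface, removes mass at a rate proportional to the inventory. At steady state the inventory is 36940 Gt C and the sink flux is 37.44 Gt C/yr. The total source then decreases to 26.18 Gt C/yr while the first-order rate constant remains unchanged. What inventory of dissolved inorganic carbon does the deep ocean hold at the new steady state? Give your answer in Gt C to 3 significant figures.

Rate constant k = F/M = 37.44 / 36940 = 0.001014 yr⁻¹.
At the new steady state, source = k·M_new ⇒ M_new = 26.18 / 0.001014 = 25830 Gt C.
(Equivalently M_new = M × F_new/F_old = 36940 × 26.18/37.44.)

25800 Gt C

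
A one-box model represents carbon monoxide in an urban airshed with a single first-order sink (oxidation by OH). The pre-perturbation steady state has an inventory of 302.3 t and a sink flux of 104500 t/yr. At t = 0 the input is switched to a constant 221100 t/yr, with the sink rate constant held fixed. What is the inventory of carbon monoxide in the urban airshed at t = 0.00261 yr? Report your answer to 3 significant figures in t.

503 t

Residence time τ = M₀/F₀ = 0.002893 yr. The eventual steady state is M_∞ = M₀·(F₁/F₀) = 302.3 × 221100/104500 = 639.60 t.
The anomaly ΔM(t) = M(t) − M_∞ decays as ΔM₀·e^(−t/τ) with ΔM₀ = 302.3 − 639.60 = −337.3 t.
At t = 0.00261 yr, e^(−t/τ) = e^(−0.9022) = 0.4057, so ΔM = −136.8 t and M = 639.60 − 136.8 = 502.77 t.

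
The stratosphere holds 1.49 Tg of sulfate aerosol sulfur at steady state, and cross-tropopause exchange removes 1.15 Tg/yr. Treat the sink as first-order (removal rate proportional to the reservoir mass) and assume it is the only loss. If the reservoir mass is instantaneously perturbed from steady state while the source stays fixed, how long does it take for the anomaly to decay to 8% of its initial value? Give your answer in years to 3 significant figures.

3.27 yr

For a linear reservoir the anomaly decays as exp(−t/τ) with τ = M/F = 1.49/1.15 = 1.296 yr.
exp(−t/τ) = 0.08 ⇒ t = −τ ln(0.08) = 1.296 × 2.526 = 3.272 yr.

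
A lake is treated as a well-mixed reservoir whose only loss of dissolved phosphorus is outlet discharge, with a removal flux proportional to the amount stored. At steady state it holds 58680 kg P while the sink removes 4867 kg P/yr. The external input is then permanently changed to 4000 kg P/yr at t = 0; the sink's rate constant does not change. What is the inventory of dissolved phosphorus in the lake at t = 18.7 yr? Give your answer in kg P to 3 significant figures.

50400 kg P

τ = M₀/F₀ = 58680/4867 = 12.06 yr; rate constant k = 1/τ.
New steady state M_∞ = F₁/k = F₁·τ = 4000 × 12.06 = 48227 kg P.
M(t) = M_∞ + (M₀ − M_∞)·e^(−t/τ); t/τ = 18.7/12.06 = 1.551, so e^(−t/τ) = 0.2120.
M(t) = 48227 + 10450 × 0.2120 = 50443 kg P.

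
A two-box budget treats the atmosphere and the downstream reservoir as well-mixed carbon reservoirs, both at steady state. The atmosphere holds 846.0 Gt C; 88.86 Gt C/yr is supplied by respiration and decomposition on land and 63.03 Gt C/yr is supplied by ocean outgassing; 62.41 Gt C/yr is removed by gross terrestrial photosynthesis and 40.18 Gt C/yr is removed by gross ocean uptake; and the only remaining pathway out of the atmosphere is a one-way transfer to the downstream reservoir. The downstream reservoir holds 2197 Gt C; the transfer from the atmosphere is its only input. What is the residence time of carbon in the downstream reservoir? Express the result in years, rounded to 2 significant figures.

45 yr

Balance the atmosphere: ΣF_in = 88.86 + 63.03 = 151.89 Gt C/yr.
Transfer to the downstream reservoir = ΣF_in − (62.41 + 40.18) = 49.300 Gt C/yr.
At steady state the output of the downstream reservoir equals its input, 49.300 Gt C/yr.
τ = M / F = 2197 / 49.300 = 44.56 yr.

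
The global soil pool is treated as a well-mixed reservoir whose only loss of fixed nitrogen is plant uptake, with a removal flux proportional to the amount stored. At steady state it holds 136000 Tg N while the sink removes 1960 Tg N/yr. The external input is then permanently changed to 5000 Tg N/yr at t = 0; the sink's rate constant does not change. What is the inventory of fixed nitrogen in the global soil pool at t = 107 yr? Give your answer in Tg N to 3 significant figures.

302000 Tg N

τ = M₀/F₀ = 136000/1960 = 69.39 yr; rate constant k = 1/τ.
New steady state M_∞ = F₁/k = F₁·τ = 5000 × 69.39 = 346940 Tg N.
M(t) = M_∞ + (M₀ − M_∞)·e^(−t/τ); t/τ = 107/69.39 = 1.542, so e^(−t/τ) = 0.2139.
M(t) = 346940 − 210900 × 0.2139 = 301810 Tg N.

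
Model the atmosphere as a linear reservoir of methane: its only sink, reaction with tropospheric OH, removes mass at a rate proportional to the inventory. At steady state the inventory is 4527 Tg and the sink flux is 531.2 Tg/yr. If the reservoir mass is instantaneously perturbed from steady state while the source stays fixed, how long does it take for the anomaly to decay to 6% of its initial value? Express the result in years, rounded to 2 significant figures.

24 yr

For a linear reservoir the anomaly decays as exp(−t/τ) with τ = M/F = 4527/531.2 = 8.522 yr.
exp(−t/τ) = 0.06 ⇒ t = −τ ln(0.06) = 8.522 × 2.813 = 23.98 yr.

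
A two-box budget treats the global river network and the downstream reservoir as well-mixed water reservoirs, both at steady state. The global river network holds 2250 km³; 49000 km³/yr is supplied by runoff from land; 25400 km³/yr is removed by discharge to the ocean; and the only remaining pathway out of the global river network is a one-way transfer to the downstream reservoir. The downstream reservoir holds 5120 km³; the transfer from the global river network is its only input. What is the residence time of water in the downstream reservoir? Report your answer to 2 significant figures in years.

0.22 yr

Balance the global river network: ΣF_in = 49000 km³/yr.
Transfer to the downstream reservoir = ΣF_in − (25400) = 23600 km³/yr.
At steady state the output of the downstream reservoir equals its input, 23600 km³/yr.
τ = M / F = 5120 / 23600 = 0.2169 yr.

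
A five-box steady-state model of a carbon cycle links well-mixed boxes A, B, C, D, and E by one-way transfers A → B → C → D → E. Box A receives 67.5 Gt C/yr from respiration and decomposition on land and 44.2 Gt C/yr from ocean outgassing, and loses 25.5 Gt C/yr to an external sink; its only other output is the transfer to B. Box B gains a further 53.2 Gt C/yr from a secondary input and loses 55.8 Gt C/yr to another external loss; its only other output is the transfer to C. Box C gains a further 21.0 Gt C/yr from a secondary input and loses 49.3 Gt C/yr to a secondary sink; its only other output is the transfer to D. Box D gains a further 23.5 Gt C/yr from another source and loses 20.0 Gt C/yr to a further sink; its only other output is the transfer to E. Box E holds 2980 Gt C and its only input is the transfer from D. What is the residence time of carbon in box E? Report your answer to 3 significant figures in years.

50.7 yr

Box A: F(A→B) = (67.5 + 44.2) − 25.5 = 86.200 Gt C/yr.
Box B: F(B→C) = (86.200 + 53.2) − 55.8 = 83.600 Gt C/yr.
Box C: F(C→D) = (83.600 + 21.0) − 49.3 = 55.300 Gt C/yr.
Box D: F(D→E) = (55.300 + 23.5) − 20.0 = 58.800 Gt C/yr.
Box E throughput = its input = 58.800 Gt C/yr; τ = 2980 / 58.800 = 50.68 yr.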